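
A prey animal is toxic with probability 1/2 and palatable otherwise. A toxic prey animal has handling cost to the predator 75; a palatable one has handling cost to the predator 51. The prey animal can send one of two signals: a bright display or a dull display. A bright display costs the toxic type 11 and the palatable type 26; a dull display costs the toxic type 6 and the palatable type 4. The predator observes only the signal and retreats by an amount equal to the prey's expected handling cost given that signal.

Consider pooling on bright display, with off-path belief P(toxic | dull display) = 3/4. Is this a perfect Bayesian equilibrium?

No

At the pooled signal (bright display) the predator holds the prior 1/2 and pays 1/2·75 + 1/2·51 = 63. Off-path (dull display) belief 3/4 gives 3/4·75 + 1/4·51 = 69.
Toxic: bright display gives 63 − 11 = 52; dull display gives 69 − 6 = 63. Deviates. ✗
Palatable: bright display gives 63 − 26 = 37; dull display gives 69 − 4 = 65. Deviates. ✗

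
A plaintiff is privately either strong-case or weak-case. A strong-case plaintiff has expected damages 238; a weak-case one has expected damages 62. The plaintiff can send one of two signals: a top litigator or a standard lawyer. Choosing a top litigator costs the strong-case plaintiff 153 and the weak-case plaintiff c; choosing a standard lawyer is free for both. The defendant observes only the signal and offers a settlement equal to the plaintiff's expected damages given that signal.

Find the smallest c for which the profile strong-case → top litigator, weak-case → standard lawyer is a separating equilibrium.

Under separation: top litigator → strong-case (pays 238); standard lawyer → weak-case (pays 62).
Strong-case: 238 − 153 = 85 ≥ 62 − 0 = 62. Holds regardless of c. ✓
Weak-case: 62 − 0 ≥ 238 − c, so c ≥ 238 − 62 = 176.

176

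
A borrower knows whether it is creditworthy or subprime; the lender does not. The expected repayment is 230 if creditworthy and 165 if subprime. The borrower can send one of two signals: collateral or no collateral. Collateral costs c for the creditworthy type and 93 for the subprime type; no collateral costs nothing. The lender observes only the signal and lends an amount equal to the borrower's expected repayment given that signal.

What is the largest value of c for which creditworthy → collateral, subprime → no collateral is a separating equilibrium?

Under separation: collateral → creditworthy (pays 230); no collateral → subprime (pays 165).
Subprime: 165 − 0 = 165 ≥ 230 − 93 = 137. Holds regardless of c. ✓
Creditworthy: 230 − c ≥ 165 − 0, so c ≤ 230 − 165 = 65.

65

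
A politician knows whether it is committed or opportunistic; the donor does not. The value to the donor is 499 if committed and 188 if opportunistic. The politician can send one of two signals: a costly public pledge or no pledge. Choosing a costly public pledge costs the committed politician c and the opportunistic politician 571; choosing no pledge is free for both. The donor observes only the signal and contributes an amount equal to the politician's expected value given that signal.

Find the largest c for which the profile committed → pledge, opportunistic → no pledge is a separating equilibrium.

311

Under separation: pledge → committed (pays 499); no pledge → opportunistic (pays 188).
Opportunistic: 188 − 0 = 188 ≥ 499 − 571 = -72. Holds regardless of c. ✓
Committed: 499 − c ≥ 188 − 0, so c ≤ 499 − 188 = 311.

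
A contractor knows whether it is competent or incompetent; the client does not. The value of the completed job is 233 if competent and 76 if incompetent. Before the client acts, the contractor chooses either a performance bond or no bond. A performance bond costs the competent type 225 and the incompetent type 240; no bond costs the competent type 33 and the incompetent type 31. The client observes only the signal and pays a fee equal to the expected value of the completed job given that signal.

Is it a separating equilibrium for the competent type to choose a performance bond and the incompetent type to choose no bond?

No

If types separate, bond earns payment 233 and no bond earns 76.
Competent: bond gives 233 − 225 = 8; no bond gives 76 − 33 = 43. Would deviate. ✗
Incompetent: no bond gives 76 − 31 = 45; bond gives 233 − 240 = -7. No deviation. ✓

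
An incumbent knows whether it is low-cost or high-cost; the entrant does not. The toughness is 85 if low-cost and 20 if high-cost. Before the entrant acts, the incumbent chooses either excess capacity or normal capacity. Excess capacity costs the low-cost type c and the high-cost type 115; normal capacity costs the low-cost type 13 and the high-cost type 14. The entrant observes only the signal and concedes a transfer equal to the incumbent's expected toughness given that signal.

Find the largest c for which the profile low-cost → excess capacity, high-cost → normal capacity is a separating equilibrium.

Under separation: excess capacity → low-cost (pays 85); normal capacity → high-cost (pays 20).
High-cost: 20 − 14 = 6 ≥ 85 − 115 = -30. Holds regardless of c. ✓
Low-cost: 85 − c ≥ 20 − 13, so c ≤ 85 − 7 = 78.

78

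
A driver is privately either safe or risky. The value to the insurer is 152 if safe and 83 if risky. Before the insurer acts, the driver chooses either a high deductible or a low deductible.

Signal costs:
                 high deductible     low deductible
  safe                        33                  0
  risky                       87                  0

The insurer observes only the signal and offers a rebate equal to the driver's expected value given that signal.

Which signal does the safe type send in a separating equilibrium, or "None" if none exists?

Try safe → high deductible, risky → low deductible:
  Under separation the insurer infers type exactly: high deductible → safe (pays 152), low deductible → risky (pays 83).
  Safe: high deductible gives 152 − 33 = 119; low deductible gives 83 − 0 = 83. No deviation. ✓
  Risky: low deductible gives 83 − 0 = 83; high deductible gives 152 − 87 = 65. No deviation. ✓
Both hold — the safe type sends high deductible.

high deductible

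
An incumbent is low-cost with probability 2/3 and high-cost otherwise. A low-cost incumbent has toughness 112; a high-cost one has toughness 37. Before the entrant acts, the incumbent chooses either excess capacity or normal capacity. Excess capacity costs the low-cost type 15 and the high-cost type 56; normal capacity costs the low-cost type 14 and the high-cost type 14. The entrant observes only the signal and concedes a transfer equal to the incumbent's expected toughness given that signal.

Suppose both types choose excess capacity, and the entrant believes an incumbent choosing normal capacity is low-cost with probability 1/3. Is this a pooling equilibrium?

No

At the pooled signal (excess capacity) the entrant holds the prior 2/3 and pays 2/3·112 + 1/3·37 = 87. Off-path (normal capacity) belief 1/3 gives 1/3·112 + 2/3·37 = 62.
Low-cost: excess capacity gives 87 − 15 = 72; normal capacity gives 62 − 14 = 48. Stays. ✓
High-cost: excess capacity gives 87 − 56 = 31; normal capacity gives 62 − 14 = 48. Deviates. ✗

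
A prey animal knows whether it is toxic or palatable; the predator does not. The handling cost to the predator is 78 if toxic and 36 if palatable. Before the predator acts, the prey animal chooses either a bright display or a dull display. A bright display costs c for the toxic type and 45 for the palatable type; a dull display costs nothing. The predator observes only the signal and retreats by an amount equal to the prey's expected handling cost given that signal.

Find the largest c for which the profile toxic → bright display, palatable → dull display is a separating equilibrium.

42

Under separation: bright display → toxic (pays 78); dull display → palatable (pays 36).
Palatable: 36 − 0 = 36 ≥ 78 − 45 = 33. Holds regardless of c. ✓
Toxic: 78 − c ≥ 36 − 0, so c ≤ 78 − 36 = 42.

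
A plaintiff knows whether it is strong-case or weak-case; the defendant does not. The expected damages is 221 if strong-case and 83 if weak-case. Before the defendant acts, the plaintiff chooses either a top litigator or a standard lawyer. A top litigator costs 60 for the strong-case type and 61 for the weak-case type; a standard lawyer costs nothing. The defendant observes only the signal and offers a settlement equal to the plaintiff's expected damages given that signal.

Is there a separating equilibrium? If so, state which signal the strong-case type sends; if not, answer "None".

None

Try strong-case → top litigator, weak-case → standard lawyer:
  If types separate, top litigator earns payment 221 and standard lawyer earns 83.
  Strong-case: top litigator gives 221 − 60 = 161; standard lawyer gives 83 − 0 = 83. No deviation. ✓
  Weak-case: standard lawyer gives 83 − 0 = 83; top litigator gives 221 − 61 = 160. Would deviate. ✗
Try strong-case → standard lawyer, weak-case → top litigator:
  If types separate, standard lawyer earns payment 221 and top litigator earns 83.
  Strong-case: standard lawyer gives 221 − 0 = 221; top litigator gives 83 − 60 = 23. No deviation. ✓
  Weak-case: top litigator gives 83 − 61 = 22; standard lawyer gives 221 − 0 = 221. Would deviate. ✗
Neither assignment is incentive-compatible.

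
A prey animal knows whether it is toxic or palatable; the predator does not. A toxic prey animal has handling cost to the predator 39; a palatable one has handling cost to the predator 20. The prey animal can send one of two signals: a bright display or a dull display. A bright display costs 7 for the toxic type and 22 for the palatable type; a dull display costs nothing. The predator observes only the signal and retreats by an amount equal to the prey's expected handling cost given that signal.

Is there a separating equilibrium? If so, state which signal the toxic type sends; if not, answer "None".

Try toxic → bright display, palatable → dull display:
  If types separate, bright display earns payment 39 and dull display earns 20.
  Toxic: bright display gives 39 − 7 = 32; dull display gives 20 − 0 = 20. No deviation. ✓
  Palatable: dull display gives 20 − 0 = 20; bright display gives 39 − 22 = 17. No deviation. ✓
Both hold — the toxic type sends bright display.

bright display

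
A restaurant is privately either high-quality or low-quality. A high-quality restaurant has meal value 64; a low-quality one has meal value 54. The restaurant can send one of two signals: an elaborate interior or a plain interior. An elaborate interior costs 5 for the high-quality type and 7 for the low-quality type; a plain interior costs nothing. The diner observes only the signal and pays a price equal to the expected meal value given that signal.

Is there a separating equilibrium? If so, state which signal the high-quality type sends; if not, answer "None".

None

Try high-quality → elaborate interior, low-quality → plain interior:
  Under separation the diner infers type exactly: elaborate interior → high-quality (pays 64), plain interior → low-quality (pays 54).
  High-quality: elaborate interior gives 64 − 5 = 59; plain interior gives 54 − 0 = 54. No deviation. ✓
  Low-quality: plain interior gives 54 − 0 = 54; elaborate interior gives 64 − 7 = 57. Would deviate. ✗
Try high-quality → plain interior, low-quality → elaborate interior:
  Under separation the diner infers type exactly: plain interior → high-quality (pays 64), elaborate interior → low-quality (pays 54).
  High-quality: plain interior gives 64 − 0 = 64; elaborate interior gives 54 − 5 = 49. No deviation. ✓
  Low-quality: elaborate interior gives 54 − 7 = 47; plain interior gives 64 − 0 = 64. Would deviate. ✗
Neither assignment is incentive-compatible.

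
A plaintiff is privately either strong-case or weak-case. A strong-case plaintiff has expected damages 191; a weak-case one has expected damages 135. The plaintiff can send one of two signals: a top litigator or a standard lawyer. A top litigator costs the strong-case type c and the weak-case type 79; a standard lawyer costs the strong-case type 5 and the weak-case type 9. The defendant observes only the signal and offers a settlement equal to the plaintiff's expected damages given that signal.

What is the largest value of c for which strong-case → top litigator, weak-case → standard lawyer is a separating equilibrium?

Under separation: top litigator → strong-case (pays 191); standard lawyer → weak-case (pays 135).
Weak-case: 135 − 9 = 126 ≥ 191 − 79 = 112. Holds regardless of c. ✓
Strong-case: 191 − c ≥ 135 − 5, so c ≤ 191 − 130 = 61.

61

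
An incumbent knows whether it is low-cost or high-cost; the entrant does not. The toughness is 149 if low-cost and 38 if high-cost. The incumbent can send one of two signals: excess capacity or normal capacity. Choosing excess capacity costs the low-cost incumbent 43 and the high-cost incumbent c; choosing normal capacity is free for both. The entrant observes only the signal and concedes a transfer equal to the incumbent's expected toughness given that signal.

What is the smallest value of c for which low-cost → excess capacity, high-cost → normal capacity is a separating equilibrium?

111

Under separation: excess capacity → low-cost (pays 149); normal capacity → high-cost (pays 38).
Low-cost: 149 − 43 = 106 ≥ 38 − 0 = 38. Holds regardless of c. ✓
High-cost: 38 − 0 ≥ 149 − c, so c ≥ 149 − 38 = 111.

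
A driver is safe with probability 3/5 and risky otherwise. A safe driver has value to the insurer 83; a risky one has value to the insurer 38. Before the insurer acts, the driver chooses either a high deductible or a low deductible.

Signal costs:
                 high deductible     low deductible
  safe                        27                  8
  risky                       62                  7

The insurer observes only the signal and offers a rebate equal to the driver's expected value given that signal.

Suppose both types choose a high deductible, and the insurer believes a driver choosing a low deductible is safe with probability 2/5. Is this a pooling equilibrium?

On the equilibrium path (high deductible) the insurer holds the prior 3/5 and pays 3/5·83 + 2/5·38 = 65. Off-path (low deductible) belief 2/5 gives 2/5·83 + 3/5·38 = 56.
Safe: high deductible gives 65 − 27 = 38; low deductible gives 56 − 8 = 48. Deviates. ✗
Risky: high deductible gives 65 − 62 = 3; low deductible gives 56 − 7 = 49. Deviates. ✗

No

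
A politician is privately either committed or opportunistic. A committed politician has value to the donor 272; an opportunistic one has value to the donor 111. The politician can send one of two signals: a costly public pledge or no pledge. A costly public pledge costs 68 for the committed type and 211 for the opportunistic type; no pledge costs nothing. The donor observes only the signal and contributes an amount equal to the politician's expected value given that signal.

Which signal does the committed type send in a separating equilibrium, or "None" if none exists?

pledge

Try committed → pledge, opportunistic → no pledge:
  If types separate, pledge earns payment 272 and no pledge earns 111.
  Committed: pledge gives 272 − 68 = 204; no pledge gives 111 − 0 = 111. No deviation. ✓
  Opportunistic: no pledge gives 111 − 0 = 111; pledge gives 272 − 211 = 61. No deviation. ✓
Both hold — the committed type sends pledge.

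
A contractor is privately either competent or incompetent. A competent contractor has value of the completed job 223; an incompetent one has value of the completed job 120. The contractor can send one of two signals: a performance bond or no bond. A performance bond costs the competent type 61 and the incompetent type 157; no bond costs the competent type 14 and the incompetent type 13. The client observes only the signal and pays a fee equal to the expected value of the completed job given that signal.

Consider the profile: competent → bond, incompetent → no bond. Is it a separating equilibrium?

If types separate, bond earns payment 223 and no bond earns 120.
Competent: bond gives 223 − 61 = 162; no bond gives 120 − 14 = 106. No deviation. ✓
Incompetent: no bond gives 120 − 13 = 107; bond gives 223 − 157 = 66. No deviation. ✓
Both incentive constraints hold.

Yes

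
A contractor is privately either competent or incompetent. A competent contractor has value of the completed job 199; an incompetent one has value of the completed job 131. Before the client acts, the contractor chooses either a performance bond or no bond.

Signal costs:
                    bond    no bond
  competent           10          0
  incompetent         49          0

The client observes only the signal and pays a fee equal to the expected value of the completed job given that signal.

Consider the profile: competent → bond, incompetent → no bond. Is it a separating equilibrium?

If types separate, bond earns payment 199 and no bond earns 131.
Competent: bond gives 199 − 10 = 189; no bond gives 131 − 0 = 131. No deviation. ✓
Incompetent: no bond gives 131 − 0 = 131; bond gives 199 − 49 = 150. Would deviate. ✗

No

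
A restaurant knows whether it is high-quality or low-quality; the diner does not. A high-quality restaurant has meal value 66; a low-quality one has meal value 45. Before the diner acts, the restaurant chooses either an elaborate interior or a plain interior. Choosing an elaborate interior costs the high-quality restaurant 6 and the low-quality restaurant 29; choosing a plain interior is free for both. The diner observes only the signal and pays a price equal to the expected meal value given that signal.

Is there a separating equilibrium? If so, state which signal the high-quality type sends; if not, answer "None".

Try high-quality → elaborate interior, low-quality → plain interior:
  If types separate, elaborate interior earns payment 66 and plain interior earns 45.
  High-quality: elaborate interior gives 66 − 6 = 60; plain interior gives 45 − 0 = 45. No deviation. ✓
  Low-quality: plain interior gives 45 − 0 = 45; elaborate interior gives 66 − 29 = 37. No deviation. ✓
Both hold — the high-quality type sends elaborate interior.

elaborate interior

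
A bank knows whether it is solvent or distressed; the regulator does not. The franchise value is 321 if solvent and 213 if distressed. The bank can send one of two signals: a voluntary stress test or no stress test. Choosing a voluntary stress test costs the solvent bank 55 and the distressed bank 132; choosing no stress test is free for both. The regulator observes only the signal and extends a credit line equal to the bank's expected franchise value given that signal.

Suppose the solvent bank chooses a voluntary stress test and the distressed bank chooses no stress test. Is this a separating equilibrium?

Yes

Under separation the regulator infers type exactly: stress test → solvent (pays 321), no stress test → distressed (pays 213).
Solvent: stress test gives 321 − 55 = 266; no stress test gives 213 − 0 = 213. No deviation. ✓
Distressed: no stress test gives 213 − 0 = 213; stress test gives 321 − 132 = 189. No deviation. ✓
Neither type gains from mimicking the other.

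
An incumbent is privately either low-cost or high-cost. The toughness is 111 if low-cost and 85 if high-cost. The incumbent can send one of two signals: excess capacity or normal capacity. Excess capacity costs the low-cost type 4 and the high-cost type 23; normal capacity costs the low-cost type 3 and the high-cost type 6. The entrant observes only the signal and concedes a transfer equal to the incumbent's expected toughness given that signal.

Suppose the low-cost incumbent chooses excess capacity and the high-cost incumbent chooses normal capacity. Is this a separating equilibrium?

If types separate, excess capacity earns payment 111 and normal capacity earns 85.
Low-cost: excess capacity gives 111 − 4 = 107; normal capacity gives 85 − 3 = 82. No deviation. ✓
High-cost: normal capacity gives 85 − 6 = 79; excess capacity gives 111 − 23 = 88. Would deviate. ✗

No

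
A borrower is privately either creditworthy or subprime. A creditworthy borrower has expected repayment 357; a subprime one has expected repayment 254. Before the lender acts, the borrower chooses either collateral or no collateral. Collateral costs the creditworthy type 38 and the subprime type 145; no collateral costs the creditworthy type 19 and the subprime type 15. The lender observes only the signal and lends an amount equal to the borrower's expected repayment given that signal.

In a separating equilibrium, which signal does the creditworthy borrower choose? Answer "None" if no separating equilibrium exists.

Try creditworthy → collateral, subprime → no collateral:
  Under separation the lender infers type exactly: collateral → creditworthy (pays 357), no collateral → subprime (pays 254).
  Creditworthy: collateral gives 357 − 38 = 319; no collateral gives 254 − 19 = 235. No deviation. ✓
  Subprime: no collateral gives 254 − 15 = 239; collateral gives 357 − 145 = 212. No deviation. ✓
Both hold — the creditworthy type sends collateral.

collateral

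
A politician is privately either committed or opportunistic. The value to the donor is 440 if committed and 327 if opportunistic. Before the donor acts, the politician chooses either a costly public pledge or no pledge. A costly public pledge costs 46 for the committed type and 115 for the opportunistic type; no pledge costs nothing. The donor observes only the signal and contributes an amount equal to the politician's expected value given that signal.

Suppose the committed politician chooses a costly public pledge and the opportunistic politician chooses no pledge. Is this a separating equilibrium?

If types separate, pledge earns payment 440 and no pledge earns 327.
Committed: pledge gives 440 − 46 = 394; no pledge gives 327 − 0 = 327. No deviation. ✓
Opportunistic: no pledge gives 327 − 0 = 327; pledge gives 440 − 115 = 325. No deviation. ✓
Both incentive constraints hold.

Yes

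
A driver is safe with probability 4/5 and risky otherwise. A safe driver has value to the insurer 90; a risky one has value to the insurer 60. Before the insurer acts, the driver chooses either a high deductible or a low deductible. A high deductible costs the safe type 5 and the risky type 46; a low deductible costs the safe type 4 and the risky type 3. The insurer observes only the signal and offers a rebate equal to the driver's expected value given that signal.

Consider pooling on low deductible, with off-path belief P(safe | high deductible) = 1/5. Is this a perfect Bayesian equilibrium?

Yes

At the pooled signal (low deductible) the insurer holds the prior 4/5 and pays 4/5·90 + 1/5·60 = 84. Off-path (high deductible) belief 1/5 gives 1/5·90 + 4/5·60 = 66.
Safe: low deductible gives 84 − 4 = 80; high deductible gives 66 − 5 = 61. Stays. ✓
Risky: low deductible gives 84 − 3 = 81; high deductible gives 66 − 46 = 20. Stays. ✓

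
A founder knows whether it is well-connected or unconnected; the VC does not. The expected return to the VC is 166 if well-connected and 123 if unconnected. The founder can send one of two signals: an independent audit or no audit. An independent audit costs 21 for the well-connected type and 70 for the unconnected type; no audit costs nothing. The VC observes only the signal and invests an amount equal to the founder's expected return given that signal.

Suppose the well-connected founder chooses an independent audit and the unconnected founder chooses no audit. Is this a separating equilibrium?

Yes

If types separate, audit earns payment 166 and no audit earns 123.
Well-connected: audit gives 166 − 21 = 145; no audit gives 123 − 0 = 123. No deviation. ✓
Unconnected: no audit gives 123 − 0 = 123; audit gives 166 − 70 = 96. No deviation. ✓
Both incentive constraints hold.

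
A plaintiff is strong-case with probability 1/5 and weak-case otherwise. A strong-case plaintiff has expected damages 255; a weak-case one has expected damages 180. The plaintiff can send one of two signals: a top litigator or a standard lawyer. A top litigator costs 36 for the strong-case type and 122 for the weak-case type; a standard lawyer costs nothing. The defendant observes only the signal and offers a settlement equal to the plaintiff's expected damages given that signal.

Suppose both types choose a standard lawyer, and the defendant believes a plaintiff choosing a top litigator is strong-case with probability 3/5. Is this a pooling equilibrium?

Yes

On the equilibrium path (standard lawyer) the defendant holds the prior 1/5 and pays 1/5·255 + 4/5·180 = 195. Off-path (top litigator) belief 3/5 gives 3/5·255 + 2/5·180 = 225.
Strong-case: standard lawyer gives 195 − 0 = 195; top litigator gives 225 − 36 = 189. Stays. ✓
Weak-case: standard lawyer gives 195 − 0 = 195; top litigator gives 225 − 122 = 103. Stays. ✓
Beliefs are Bayes-consistent on-path and both types best-respond.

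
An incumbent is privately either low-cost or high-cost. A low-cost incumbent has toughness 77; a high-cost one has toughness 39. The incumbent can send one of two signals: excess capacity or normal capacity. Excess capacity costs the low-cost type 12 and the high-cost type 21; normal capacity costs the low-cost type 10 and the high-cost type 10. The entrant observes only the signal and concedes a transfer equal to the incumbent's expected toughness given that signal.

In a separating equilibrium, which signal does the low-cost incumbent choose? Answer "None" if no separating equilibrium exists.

Try low-cost → excess capacity, high-cost → normal capacity:
  If types separate, excess capacity earns payment 77 and normal capacity earns 39.
  Low-cost: excess capacity gives 77 − 12 = 65; normal capacity gives 39 − 10 = 29. No deviation. ✓
  High-cost: normal capacity gives 39 − 10 = 29; excess capacity gives 77 − 21 = 56. Would deviate. ✗
Try low-cost → normal capacity, high-cost → excess capacity:
  If types separate, normal capacity earns payment 77 and excess capacity earns 39.
  Low-cost: normal capacity gives 77 − 10 = 67; excess capacity gives 39 − 12 = 27. No deviation. ✓
  High-cost: excess capacity gives 39 − 21 = 18; normal capacity gives 77 − 10 = 67. Would deviate. ✗
Neither assignment is incentive-compatible.

None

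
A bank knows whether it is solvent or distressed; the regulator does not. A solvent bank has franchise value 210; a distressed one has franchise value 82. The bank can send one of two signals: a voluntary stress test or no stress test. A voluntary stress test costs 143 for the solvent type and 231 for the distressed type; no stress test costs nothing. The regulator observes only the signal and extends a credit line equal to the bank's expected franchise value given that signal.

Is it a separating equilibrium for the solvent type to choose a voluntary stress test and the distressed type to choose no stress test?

Under separation the regulator infers type exactly: stress test → solvent (pays 210), no stress test → distressed (pays 82).
Solvent: stress test gives 210 − 143 = 67; no stress test gives 82 − 0 = 82. Would deviate. ✗
Distressed: no stress test gives 82 − 0 = 82; stress test gives 210 − 231 = -21. No deviation. ✓

No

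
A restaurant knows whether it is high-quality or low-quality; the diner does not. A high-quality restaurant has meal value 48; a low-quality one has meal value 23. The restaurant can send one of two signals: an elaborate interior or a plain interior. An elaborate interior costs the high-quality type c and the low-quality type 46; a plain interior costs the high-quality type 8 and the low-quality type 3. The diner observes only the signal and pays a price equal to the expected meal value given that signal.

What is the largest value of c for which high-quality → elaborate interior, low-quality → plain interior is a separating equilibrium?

Under separation: elaborate interior → high-quality (pays 48); plain interior → low-quality (pays 23).
Low-quality: 23 − 3 = 20 ≥ 48 − 46 = 2. Holds regardless of c. ✓
High-quality: 48 − c ≥ 23 − 8, so c ≤ 48 − 15 = 33.

33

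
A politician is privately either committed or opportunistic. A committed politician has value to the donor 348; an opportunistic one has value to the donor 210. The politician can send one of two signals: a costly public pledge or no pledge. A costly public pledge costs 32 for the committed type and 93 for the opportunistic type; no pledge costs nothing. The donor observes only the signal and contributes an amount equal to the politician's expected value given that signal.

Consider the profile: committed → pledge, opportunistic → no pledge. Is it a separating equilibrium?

Under separation the donor infers type exactly: pledge → committed (pays 348), no pledge → opportunistic (pays 210).
Committed: pledge gives 348 − 32 = 316; no pledge gives 210 − 0 = 210. No deviation. ✓
Opportunistic: no pledge gives 210 − 0 = 210; pledge gives 348 − 93 = 255. Would deviate. ✗

No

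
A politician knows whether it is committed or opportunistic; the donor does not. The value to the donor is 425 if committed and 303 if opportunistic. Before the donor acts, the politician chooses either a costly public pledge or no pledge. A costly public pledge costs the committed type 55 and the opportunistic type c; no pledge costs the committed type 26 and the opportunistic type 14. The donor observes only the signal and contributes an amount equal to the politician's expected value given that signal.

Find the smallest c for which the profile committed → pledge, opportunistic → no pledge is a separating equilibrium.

Under separation: pledge → committed (pays 425); no pledge → opportunistic (pays 303).
Committed: 425 − 55 = 370 ≥ 303 − 26 = 277. Holds regardless of c. ✓
Opportunistic: 303 − 14 ≥ 425 − c, so c ≥ 425 − 289 = 136.

136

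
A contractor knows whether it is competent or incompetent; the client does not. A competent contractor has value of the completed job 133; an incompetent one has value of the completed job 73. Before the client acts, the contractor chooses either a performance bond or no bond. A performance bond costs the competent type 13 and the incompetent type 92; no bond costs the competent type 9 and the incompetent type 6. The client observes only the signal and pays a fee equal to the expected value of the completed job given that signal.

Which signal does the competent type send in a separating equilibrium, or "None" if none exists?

Try competent → bond, incompetent → no bond:
  If types separate, bond earns payment 133 and no bond earns 73.
  Competent: bond gives 133 − 13 = 120; no bond gives 73 − 9 = 64. No deviation. ✓
  Incompetent: no bond gives 73 − 6 = 67; bond gives 133 − 92 = 41. No deviation. ✓
Both hold — the competent type sends bond.

bond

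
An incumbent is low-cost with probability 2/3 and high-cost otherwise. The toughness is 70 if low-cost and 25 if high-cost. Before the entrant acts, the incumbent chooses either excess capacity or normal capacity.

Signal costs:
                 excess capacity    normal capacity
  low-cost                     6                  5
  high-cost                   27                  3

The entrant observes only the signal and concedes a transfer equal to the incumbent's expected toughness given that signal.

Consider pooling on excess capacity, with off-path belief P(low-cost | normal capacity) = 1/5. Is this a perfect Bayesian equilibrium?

No

At the pooled signal (excess capacity) the entrant holds the prior 2/3 and pays 2/3·70 + 1/3·25 = 55. Off-path (normal capacity) belief 1/5 gives 1/5·70 + 4/5·25 = 34.
Low-cost: excess capacity gives 55 − 6 = 49; normal capacity gives 34 − 5 = 29. Stays. ✓
High-cost: excess capacity gives 55 − 27 = 28; normal capacity gives 34 − 3 = 31. Deviates. ✗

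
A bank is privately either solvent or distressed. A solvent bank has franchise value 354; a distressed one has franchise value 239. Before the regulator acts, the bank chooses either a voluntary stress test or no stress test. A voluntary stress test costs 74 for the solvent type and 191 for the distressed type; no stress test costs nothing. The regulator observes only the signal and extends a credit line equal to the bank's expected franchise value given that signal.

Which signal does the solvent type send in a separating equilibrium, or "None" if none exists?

Try solvent → stress test, distressed → no stress test:
  If types separate, stress test earns payment 354 and no stress test earns 239.
  Solvent: stress test gives 354 − 74 = 280; no stress test gives 239 − 0 = 239. No deviation. ✓
  Distressed: no stress test gives 239 − 0 = 239; stress test gives 354 − 191 = 163. No deviation. ✓
Both hold — the solvent type sends stress test.

stress test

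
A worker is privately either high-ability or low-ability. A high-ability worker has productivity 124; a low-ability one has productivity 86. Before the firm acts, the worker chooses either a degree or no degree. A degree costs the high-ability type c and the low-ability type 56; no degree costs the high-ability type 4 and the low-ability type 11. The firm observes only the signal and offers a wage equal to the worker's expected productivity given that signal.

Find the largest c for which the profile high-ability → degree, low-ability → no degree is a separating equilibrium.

Under separation: degree → high-ability (pays 124); no degree → low-ability (pays 86).
Low-ability: 86 − 11 = 75 ≥ 124 − 56 = 68. Holds regardless of c. ✓
High-ability: 124 − c ≥ 86 − 4, so c ≤ 124 − 82 = 42.

42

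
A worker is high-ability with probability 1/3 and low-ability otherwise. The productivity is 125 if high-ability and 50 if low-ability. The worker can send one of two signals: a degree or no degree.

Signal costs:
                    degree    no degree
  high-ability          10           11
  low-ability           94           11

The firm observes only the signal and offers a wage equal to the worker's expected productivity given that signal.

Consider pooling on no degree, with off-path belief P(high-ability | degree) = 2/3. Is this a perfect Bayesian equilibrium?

At the pooled signal (no degree) the firm holds the prior 1/3 and pays 1/3·125 + 2/3·50 = 75. Off-path (degree) belief 2/3 gives 2/3·125 + 1/3·50 = 100.
High-ability: no degree gives 75 − 11 = 64; degree gives 100 − 10 = 90. Deviates. ✗
Low-ability: no degree gives 75 − 11 = 64; degree gives 100 − 94 = 6. Stays. ✓

No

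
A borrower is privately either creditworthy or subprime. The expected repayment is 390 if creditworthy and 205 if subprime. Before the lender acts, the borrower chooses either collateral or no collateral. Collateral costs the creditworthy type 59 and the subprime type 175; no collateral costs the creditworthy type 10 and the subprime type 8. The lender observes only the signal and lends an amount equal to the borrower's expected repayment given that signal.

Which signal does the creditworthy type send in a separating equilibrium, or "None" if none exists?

Try creditworthy → collateral, subprime → no collateral:
  Under separation the lender infers type exactly: collateral → creditworthy (pays 390), no collateral → subprime (pays 205).
  Creditworthy: collateral gives 390 − 59 = 331; no collateral gives 205 − 10 = 195. No deviation. ✓
  Subprime: no collateral gives 205 − 8 = 197; collateral gives 390 − 175 = 215. Would deviate. ✗
Try creditworthy → no collateral, subprime → collateral:
  Under separation the lender infers type exactly: no collateral → creditworthy (pays 390), collateral → subprime (pays 205).
  Creditworthy: no collateral gives 390 − 10 = 380; collateral gives 205 − 59 = 146. No deviation. ✓
  Subprime: collateral gives 205 − 175 = 30; no collateral gives 390 − 8 = 382. Would deviate. ✗
Neither assignment is incentive-compatible.

None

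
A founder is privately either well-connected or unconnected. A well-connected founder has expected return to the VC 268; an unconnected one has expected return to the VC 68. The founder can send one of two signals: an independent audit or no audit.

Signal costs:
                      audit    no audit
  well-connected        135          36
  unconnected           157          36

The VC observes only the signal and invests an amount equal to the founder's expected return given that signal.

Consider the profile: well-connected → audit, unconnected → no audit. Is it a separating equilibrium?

If types separate, audit earns payment 268 and no audit earns 68.
Well-connected: audit gives 268 − 135 = 133; no audit gives 68 − 36 = 32. No deviation. ✓
Unconnected: no audit gives 68 − 36 = 32; audit gives 268 − 157 = 111. Would deviate. ✗

No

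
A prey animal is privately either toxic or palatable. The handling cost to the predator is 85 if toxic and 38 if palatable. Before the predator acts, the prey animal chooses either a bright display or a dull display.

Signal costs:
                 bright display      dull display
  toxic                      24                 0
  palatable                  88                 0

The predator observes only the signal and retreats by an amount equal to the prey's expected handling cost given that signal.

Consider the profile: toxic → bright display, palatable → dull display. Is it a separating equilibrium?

Yes

If types separate, bright display earns payment 85 and dull display earns 38.
Toxic: bright display gives 85 − 24 = 61; dull display gives 38 − 0 = 38. No deviation. ✓
Palatable: dull display gives 38 − 0 = 38; bright display gives 85 − 88 = -3. No deviation. ✓
Neither type gains from mimicking the other.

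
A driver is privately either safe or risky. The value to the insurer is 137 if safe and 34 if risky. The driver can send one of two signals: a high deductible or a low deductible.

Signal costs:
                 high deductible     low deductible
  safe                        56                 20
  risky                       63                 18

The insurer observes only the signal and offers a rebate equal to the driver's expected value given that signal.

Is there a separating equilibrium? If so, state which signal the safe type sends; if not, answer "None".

Try safe → high deductible, risky → low deductible:
  Under separation the insurer infers type exactly: high deductible → safe (pays 137), low deductible → risky (pays 34).
  Safe: high deductible gives 137 − 56 = 81; low deductible gives 34 − 20 = 14. No deviation. ✓
  Risky: low deductible gives 34 − 18 = 16; high deductible gives 137 − 63 = 74. Would deviate. ✗
Try safe → low deductible, risky → high deductible:
  Under separation the insurer infers type exactly: low deductible → safe (pays 137), high deductible → risky (pays 34).
  Safe: low deductible gives 137 − 20 = 117; high deductible gives 34 − 56 = -22. No deviation. ✓
  Risky: high deductible gives 34 − 63 = -29; low deductible gives 137 − 18 = 119. Would deviate. ✗
Neither assignment is incentive-compatible.

None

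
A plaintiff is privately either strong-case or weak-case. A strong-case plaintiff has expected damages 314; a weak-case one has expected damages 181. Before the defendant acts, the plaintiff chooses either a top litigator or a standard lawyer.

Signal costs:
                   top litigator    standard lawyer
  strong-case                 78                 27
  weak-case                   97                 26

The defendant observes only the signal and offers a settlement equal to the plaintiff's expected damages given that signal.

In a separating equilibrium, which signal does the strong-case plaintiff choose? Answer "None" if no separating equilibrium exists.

Try strong-case → top litigator, weak-case → standard lawyer:
  If types separate, top litigator earns payment 314 and standard lawyer earns 181.
  Strong-case: top litigator gives 314 − 78 = 236; standard lawyer gives 181 − 27 = 154. No deviation. ✓
  Weak-case: standard lawyer gives 181 − 26 = 155; top litigator gives 314 − 97 = 217. Would deviate. ✗
Try strong-case → standard lawyer, weak-case → top litigator:
  If types separate, standard lawyer earns payment 314 and top litigator earns 181.
  Strong-case: standard lawyer gives 314 − 27 = 287; top litigator gives 181 − 78 = 103. No deviation. ✓
  Weak-case: top litigator gives 181 − 97 = 84; standard lawyer gives 314 − 26 = 288. Would deviate. ✗
Neither assignment is incentive-compatible.

None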